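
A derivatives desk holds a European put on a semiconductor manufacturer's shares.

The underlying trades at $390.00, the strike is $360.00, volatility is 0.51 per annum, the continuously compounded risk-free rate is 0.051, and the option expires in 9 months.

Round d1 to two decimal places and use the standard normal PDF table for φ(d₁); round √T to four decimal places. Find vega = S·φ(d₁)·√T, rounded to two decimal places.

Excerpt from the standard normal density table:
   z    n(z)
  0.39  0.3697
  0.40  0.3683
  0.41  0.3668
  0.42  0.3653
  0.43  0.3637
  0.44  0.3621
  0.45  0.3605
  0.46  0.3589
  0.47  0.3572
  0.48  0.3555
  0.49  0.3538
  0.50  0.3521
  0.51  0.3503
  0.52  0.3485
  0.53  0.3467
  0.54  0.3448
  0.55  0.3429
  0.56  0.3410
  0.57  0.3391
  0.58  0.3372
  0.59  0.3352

σ√T = 0.51 × 0.8660 = 0.4417
d₁ = [ln(390/360) + (0.051 + 0.51²/2)·0.75] / 0.4417 = [0.0800 + 0.1358] / 0.4417 = 0.4887 ≈ 0.49
√T = √0.75 = 0.8660
φ(d₁) = φ(0.49) = 0.3538
vega = S·φ(d₁)·√T = 390·0.3538·0.8660 = 119.4924

119.49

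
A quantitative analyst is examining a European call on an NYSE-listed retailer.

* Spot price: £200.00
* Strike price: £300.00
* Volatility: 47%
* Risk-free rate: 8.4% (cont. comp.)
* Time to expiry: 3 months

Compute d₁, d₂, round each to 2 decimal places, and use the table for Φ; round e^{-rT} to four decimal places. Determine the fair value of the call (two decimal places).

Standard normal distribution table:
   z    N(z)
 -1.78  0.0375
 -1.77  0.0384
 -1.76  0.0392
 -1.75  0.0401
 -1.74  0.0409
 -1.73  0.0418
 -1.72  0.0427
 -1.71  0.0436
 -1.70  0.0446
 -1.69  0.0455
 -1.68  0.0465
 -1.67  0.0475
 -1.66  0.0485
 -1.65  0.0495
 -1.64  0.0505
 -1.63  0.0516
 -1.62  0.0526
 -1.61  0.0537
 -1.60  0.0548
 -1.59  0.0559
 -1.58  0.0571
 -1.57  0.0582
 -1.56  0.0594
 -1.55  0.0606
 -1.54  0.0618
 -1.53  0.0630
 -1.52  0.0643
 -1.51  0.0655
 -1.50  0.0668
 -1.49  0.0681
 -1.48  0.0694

T = 0.25;  σ√T = 0.2350
d₁ = [ln(200/300) + (0.084 + 0.47²/2)·0.25] / 0.2350 = [-0.4055 + 0.0486] / 0.2350 = -1.5185 which rounds to -1.52
d₂ = d₁ − σ√T = -1.5185 − 0.2350 = -1.7535 which rounds to -1.75
e^(−rT) = e^(−0.084·0.25) = 0.9792
N(d₁) = N(-1.52) = 0.0643;  N(d₂) = N(-1.75) = 0.0401
C = 200·0.0643 − 300·0.9792·0.0401 = 12.8600 − 11.7798 = 1.0802

£1.08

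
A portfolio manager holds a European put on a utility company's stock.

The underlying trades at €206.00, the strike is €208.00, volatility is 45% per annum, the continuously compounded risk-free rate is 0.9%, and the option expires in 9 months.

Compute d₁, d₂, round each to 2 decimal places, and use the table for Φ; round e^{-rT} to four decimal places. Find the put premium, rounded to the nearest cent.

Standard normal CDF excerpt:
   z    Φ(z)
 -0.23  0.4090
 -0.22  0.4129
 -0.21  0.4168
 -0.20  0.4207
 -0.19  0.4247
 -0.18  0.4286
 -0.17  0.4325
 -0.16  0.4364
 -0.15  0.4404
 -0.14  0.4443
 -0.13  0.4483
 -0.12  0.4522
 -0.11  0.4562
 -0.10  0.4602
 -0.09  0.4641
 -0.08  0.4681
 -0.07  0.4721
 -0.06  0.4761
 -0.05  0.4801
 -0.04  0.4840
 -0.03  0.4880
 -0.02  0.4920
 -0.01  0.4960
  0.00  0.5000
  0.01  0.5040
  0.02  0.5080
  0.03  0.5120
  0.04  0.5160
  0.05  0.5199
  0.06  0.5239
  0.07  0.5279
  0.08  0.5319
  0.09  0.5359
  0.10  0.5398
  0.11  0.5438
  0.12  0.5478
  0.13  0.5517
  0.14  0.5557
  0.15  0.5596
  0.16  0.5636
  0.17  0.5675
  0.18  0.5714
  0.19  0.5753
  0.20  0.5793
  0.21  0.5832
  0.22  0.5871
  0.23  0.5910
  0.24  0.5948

σ√T = 0.45·√0.75 = 0.3897
d₁ = [ln(206/208) + (0.009 + 0.45²/2)·0.75] / 0.3897 = [-0.0097 + 0.0827] / 0.3897 = 0.1874 ⇒ 0.19
d₂ = d₁ − σ√T = 0.1874 − 0.3897 = -0.2023 ⇒ -0.20
exp(−rT) = exp(−0.009·0.75) = 0.9933
P = 208·0.9933·N(0.20) − 206·N(-0.19) = 208·0.9933·0.5793 − 206·0.4247 = 119.6871 − 87.4882 = 32.1989

€32.20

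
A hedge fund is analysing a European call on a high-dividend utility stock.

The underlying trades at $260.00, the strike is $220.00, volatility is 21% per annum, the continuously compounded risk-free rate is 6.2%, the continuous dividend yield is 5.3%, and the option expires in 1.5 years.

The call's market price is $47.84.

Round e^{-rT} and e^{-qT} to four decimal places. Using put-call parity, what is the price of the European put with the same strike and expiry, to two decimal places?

$8.17

exp(−qT) = exp(−0.053·1.5) = 0.9236;  exp(−rT) = exp(−0.062·1.5) = 0.9112
Put-call parity: C − P = S·e^(−qT) − K·e^(−rT) = 260·0.9236 − 220·0.9112 = 240.1360 − 200.4640 = 39.6720
P = C − (C − P) = 47.84 − (39.6720) = 8.1680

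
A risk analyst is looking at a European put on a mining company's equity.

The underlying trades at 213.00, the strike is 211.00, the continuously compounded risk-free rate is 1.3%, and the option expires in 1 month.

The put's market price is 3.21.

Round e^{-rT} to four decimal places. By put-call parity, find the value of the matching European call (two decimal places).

e^(−rT) = e^(−0.013·0.08333) = 0.9989
Put-call parity: C − P = S − K·e^(−rT) = 213 − 211·0.9989 = 213 − 210.7679 = 2.2321
C = P + (C − P) = 3.21 + (2.2321) = 5.4421

5.44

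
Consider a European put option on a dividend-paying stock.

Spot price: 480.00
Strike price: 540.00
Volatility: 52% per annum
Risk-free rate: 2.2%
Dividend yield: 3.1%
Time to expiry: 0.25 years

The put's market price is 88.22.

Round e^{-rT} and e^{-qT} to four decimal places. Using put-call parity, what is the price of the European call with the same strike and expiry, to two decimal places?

27.49

exp(−qT) = exp(−0.031·0.25) = 0.9923;  exp(−rT) = exp(−0.022·0.25) = 0.9945
Put-call parity: C − P = S·e^(−qT) − K·e^(−rT) = 480·0.9923 − 540·0.9945 = 476.3040 − 537.0300 = -60.7260
C = P + (C − P) = 88.22 + (-60.7260) = 27.4940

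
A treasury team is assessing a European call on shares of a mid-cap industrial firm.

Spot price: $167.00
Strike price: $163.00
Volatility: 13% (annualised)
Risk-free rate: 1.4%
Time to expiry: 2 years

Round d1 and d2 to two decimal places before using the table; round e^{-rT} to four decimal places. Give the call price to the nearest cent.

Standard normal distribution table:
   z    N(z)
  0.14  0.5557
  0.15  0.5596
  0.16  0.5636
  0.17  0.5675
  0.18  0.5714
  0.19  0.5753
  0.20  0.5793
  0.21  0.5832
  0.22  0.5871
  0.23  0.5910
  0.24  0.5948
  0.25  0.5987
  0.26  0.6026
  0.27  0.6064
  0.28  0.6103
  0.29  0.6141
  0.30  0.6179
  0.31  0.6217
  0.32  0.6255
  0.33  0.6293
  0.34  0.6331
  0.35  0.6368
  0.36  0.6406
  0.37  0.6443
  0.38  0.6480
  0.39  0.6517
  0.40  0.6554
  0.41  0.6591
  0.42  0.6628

σ√T = 0.13 × 1.4142 = 0.1838
ln(S/K) + (r + σ²/2)T = ln(167/163) + (0.014 + 0.13²/2)·2 = 0.0242 + 0.0449 = 0.0691
d₁ = 0.0691 / 0.1838 = 0.3761 ⇒ 0.38
d₂ = d₁ − σ√T = 0.3761 − 0.1838 = 0.1922 ⇒ 0.19
e^(−rT) = e^(−0.014·2) = 0.9724
C = 167·N(0.38) − 163·0.9724·N(0.19) = 167·0.6480 − 163·0.9724·0.5753 = 108.2160 − 91.1857 = 17.0303

$17.03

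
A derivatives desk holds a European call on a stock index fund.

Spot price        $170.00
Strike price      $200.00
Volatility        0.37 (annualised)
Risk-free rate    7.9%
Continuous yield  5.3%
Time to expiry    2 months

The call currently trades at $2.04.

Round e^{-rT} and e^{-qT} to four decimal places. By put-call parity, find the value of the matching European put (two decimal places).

$30.92

exp(−qT) = exp(−0.053·0.1667) = 0.9912;  exp(−rT) = exp(−0.079·0.1667) = 0.9869
Put-call parity: C − P = S·e^(−qT) − K·e^(−rT) = 170·0.9912 − 200·0.9869 = 168.5040 − 197.3800 = -28.8760
P = C − (C − P) = 2.04 − (-28.8760) = 30.9160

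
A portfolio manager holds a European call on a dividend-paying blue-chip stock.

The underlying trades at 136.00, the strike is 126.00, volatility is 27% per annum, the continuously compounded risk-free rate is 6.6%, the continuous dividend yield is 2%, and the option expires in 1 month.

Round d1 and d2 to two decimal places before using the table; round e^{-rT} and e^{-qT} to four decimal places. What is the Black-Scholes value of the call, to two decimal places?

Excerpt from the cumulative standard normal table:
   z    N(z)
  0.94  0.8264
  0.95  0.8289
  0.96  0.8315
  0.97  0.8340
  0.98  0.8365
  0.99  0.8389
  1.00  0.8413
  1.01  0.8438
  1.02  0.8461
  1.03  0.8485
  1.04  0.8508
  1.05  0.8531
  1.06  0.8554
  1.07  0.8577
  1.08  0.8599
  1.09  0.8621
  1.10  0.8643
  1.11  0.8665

11.33

σ√T = 0.27·√0.08333 = 0.0779
d₁ = [ln(136/126) + (0.066 − 0.02 + 0.27²/2)·0.08333] / 0.0779 = [0.0764 + 0.0069] / 0.0779 = 1.0680 which rounds to 1.07
d₂ = d₁ − σ√T = 1.0680 − 0.0779 = 0.9901 which rounds to 0.99
exp(−qT) = exp(−0.02·0.08333) = 0.9983;  exp(−rT) = exp(−0.066·0.08333) = 0.9945
C = 136·0.9983·N(1.07) − 126·0.9945·N(0.99) = 136·0.9983·0.8577 − 126·0.9945·0.8389 = 116.4489 − 105.1200 = 11.3289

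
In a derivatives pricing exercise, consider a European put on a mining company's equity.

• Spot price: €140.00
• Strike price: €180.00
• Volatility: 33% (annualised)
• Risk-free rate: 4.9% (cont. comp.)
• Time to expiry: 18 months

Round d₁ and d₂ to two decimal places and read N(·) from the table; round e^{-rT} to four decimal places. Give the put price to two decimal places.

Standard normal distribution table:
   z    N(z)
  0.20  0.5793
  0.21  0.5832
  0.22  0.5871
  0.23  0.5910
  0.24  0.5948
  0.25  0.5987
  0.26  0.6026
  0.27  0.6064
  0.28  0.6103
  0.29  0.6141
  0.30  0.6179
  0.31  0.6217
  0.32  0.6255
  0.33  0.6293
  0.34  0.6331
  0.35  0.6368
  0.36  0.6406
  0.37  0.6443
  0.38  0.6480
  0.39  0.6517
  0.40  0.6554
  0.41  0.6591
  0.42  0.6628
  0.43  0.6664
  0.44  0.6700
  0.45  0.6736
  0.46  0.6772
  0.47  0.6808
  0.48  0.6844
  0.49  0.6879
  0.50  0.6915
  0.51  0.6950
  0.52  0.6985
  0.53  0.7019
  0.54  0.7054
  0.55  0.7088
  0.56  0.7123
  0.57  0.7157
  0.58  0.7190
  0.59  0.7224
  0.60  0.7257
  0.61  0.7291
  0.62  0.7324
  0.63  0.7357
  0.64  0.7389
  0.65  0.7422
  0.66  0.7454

σ√T = 0.33·√1.5 = 0.4042
ln(S/K) + (r + σ²/2)T = ln(140/180) + (0.049 + 0.33²/2)·1.5 = -0.2513 + 0.1552 = -0.0961
d₁ = -0.0961 / 0.4042 = -0.2379 ⇒ -0.24
d₂ = d₁ − σ√T = -0.2379 − 0.4042 = -0.6420 ⇒ -0.64
e^(−rT) = e^(−0.049·1.5) = 0.9291
P = 180·0.9291·N(0.64) − 140·N(0.24) = 180·0.9291·0.7389 − 140·0.5948 = 123.5722 − 83.2720 = 40.3002

€40.30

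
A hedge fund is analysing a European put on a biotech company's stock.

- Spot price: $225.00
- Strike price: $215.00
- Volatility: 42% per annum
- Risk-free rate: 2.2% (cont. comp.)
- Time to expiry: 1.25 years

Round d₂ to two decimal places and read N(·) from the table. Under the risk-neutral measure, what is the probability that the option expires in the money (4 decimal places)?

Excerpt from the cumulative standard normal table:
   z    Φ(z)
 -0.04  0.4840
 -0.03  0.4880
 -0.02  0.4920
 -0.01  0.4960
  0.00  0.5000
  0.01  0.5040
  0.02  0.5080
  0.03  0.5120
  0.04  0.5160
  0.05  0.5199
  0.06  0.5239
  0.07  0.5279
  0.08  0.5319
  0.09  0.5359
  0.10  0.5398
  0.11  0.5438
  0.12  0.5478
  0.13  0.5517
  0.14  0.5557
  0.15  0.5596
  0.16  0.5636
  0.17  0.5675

σ√T = 0.42 × 1.1180 = 0.4696
d₁ = [ln(225/215) + (0.022 + 0.42²/2)·1.25] / 0.4696 = [0.0455 + 0.1377] / 0.4696 = 0.3902 ⇒ 0.39
d₂ = d₁ − σ√T = 0.3902 − 0.4696 = -0.0794 ⇒ -0.08
Risk-neutral Pr[S_T < K] = N(−d₂) = N(0.08) = 0.5319

0.5319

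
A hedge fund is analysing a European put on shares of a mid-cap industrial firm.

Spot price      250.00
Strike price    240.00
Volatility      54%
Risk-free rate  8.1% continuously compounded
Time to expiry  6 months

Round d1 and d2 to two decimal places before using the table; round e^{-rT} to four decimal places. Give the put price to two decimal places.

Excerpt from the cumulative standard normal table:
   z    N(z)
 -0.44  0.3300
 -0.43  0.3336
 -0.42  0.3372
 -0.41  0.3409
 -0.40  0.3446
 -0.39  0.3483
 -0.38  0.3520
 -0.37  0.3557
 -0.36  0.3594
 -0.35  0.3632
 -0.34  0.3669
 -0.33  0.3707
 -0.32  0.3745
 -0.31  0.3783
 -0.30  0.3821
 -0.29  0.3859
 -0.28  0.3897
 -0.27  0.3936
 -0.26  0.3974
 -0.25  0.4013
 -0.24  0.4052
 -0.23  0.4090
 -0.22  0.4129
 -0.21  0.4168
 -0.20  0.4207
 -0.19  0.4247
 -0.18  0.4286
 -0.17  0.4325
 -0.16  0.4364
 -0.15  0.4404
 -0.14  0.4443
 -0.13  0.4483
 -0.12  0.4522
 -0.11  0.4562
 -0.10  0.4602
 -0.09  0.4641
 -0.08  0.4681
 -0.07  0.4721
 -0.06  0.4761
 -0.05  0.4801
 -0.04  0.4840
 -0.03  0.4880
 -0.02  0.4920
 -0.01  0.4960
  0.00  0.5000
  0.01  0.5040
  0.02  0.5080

T = 0.5;  σ√T = 0.3818
d₁ = [ln(250/240) + (0.081 + ½·0.54²)·0.5] / (σ√T) = (0.0408 + 0.1134) / 0.3818 = 0.4039 ≈ 0.40
d₂ = 0.4039 − 0.3818 = 0.0221 ≈ 0.02
e^(−rT) = e^(−0.081·0.5) = 0.9603
N(−d₂) = N(-0.02) = 0.4920;  N(−d₁) = N(-0.40) = 0.3446
P = 240·0.9603·0.4920 − 250·0.3446 = 113.3922 − 86.1500 = 27.2422

27.24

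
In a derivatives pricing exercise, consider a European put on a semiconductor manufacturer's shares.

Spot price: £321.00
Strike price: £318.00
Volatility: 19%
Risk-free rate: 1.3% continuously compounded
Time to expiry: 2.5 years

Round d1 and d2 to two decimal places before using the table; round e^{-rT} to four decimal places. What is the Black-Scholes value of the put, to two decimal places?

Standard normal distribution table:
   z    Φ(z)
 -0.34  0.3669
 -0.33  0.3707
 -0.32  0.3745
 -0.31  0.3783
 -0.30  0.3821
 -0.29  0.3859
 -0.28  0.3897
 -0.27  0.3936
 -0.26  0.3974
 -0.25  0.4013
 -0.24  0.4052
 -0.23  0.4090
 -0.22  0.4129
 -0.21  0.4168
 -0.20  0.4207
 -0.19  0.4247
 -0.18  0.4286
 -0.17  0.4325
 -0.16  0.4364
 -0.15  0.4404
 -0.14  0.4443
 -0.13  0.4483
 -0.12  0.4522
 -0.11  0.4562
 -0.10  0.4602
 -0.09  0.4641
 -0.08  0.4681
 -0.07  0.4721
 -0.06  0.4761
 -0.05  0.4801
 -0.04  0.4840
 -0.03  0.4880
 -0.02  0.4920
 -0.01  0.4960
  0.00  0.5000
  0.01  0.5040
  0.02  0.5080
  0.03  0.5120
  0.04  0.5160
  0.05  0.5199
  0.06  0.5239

σ√T = 0.19 × 1.5811 = 0.3004
d₁ = [ln(321/318) + (0.013 + ½·0.19²)·2.5] / (σ√T) = (0.0094 + 0.0776) / 0.3004 = 0.2896 → 0.29
d₂ = 0.2896 − 0.3004 = -0.0108 → -0.01
exp(−rT) = exp(−0.013·2.5) = 0.9680
N(−d₂) = N(0.01) = 0.5040;  N(−d₁) = N(-0.29) = 0.3859
P = 318·0.9680·0.5040 − 321·0.3859 = 155.1433 − 123.8739 = 31.2694

£31.27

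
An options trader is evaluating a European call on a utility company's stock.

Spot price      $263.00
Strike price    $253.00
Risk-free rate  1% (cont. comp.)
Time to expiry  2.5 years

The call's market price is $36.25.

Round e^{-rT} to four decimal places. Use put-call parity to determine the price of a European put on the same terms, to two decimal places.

$20.00

exp(−rT) = exp(−0.01·2.5) = 0.9753
Put-call parity: C − P = S − K·e^(−rT) = 263 − 253·0.9753 = 263 − 246.7509 = 16.2491
P = C − (C − P) = 36.25 − (16.2491) = 20.0009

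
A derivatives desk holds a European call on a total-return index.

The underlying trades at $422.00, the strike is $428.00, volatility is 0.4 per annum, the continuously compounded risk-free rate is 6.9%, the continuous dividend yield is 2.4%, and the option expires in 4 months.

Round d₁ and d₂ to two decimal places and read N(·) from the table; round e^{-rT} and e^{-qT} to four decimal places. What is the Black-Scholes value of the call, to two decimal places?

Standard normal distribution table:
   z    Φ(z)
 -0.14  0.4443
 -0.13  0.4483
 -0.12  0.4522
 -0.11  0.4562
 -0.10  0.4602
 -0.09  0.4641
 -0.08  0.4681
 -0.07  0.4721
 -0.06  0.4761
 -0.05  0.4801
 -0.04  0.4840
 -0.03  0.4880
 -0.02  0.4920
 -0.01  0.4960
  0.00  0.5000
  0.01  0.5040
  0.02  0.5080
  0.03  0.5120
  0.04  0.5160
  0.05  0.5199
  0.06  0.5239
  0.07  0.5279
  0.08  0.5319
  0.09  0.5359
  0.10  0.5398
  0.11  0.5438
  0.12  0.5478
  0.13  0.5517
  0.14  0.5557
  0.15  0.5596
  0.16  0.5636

$38.50

σ√T = 0.4·√0.3333 = 0.2309
d₁ = [ln(422/428) + (0.069 − 0.024 + 0.4²/2)·0.3333] / 0.2309 = [-0.0141 + 0.0417] / 0.2309 = 0.1193 → 0.12
d₂ = d₁ − σ√T = 0.1193 − 0.2309 = -0.1117 → -0.11
e^(−qT) = e^(−0.024·0.3333) = 0.9920;  e^(−rT) = e^(−0.069·0.3333) = 0.9773
C = 422·0.9920·N(0.12) − 428·0.9773·N(-0.11) = 422·0.9920·0.5478 − 428·0.9773·0.4562 = 229.3222 − 190.8213 = 38.5009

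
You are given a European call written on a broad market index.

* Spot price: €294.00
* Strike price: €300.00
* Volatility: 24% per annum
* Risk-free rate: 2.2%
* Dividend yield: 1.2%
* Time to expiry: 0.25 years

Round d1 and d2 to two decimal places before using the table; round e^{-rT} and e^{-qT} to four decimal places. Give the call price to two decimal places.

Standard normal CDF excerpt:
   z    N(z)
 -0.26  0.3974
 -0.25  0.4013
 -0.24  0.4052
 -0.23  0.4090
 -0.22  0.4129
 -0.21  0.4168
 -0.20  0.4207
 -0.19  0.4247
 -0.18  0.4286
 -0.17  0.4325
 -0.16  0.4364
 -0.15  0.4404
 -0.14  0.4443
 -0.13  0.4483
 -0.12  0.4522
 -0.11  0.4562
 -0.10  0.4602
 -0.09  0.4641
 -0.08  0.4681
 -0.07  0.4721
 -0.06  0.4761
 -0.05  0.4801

€11.68

σ√T = 0.24·√0.25 = 0.1200
d₁ = [ln(294/300) + (0.022 − 0.012 + 0.24²/2)·0.25] / 0.1200 = [-0.0202 + 0.0097] / 0.1200 = -0.0875 ≈ -0.09
d₂ = d₁ − σ√T = -0.0875 − 0.1200 = -0.2075 ≈ -0.21
e^(−qT) = e^(−0.012·0.25) = 0.9970;  e^(−rT) = e^(−0.022·0.25) = 0.9945
N(d₁) = N(-0.09) = 0.4641;  N(d₂) = N(-0.21) = 0.4168
C = 294·0.9970·0.4641 − 300·0.9945·0.4168 = 136.0361 − 124.3523 = 11.6838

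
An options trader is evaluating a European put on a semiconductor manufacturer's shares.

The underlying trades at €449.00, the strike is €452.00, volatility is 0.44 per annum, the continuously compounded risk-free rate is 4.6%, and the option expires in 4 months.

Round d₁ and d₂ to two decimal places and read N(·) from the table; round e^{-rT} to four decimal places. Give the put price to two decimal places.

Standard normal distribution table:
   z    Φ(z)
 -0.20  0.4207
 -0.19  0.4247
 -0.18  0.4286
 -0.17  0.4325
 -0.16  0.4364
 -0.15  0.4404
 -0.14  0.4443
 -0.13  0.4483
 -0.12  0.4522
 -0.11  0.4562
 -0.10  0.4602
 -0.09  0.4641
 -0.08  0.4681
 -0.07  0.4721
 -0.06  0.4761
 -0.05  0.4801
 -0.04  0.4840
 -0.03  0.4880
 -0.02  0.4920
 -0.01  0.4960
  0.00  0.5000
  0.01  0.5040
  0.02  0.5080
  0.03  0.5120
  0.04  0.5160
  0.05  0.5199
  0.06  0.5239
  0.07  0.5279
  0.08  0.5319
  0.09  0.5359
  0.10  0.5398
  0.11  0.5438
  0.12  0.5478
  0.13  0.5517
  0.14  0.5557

€42.60

σ√T = 0.44·√0.3333 = 0.2540
d₁ = [ln(449/452) + (0.046 + ½·0.44²)·0.3333] / (σ√T) = (-0.0067 + 0.0476) / 0.2540 = 0.1612 ⇒ 0.16
d₂ = 0.1612 − 0.2540 = -0.0929 ⇒ -0.09
e^(−rT) = e^(−0.046·0.3333) = 0.9848
N(−d₂) = N(0.09) = 0.5359;  N(−d₁) = N(-0.16) = 0.4364
P = 452·0.9848·0.5359 − 449·0.4364 = 238.5450 − 195.9436 = 42.6014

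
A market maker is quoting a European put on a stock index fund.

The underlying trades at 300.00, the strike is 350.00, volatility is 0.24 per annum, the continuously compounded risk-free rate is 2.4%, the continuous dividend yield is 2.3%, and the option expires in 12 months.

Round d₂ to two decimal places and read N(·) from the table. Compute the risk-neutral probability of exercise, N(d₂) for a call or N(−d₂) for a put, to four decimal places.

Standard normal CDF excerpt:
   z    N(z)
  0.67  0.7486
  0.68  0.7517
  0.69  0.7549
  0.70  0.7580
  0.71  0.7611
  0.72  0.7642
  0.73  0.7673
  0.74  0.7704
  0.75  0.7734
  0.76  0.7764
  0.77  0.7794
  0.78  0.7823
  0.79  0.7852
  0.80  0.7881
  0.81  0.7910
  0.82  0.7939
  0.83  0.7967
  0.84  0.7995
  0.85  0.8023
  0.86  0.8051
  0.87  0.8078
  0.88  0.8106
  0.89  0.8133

0.7764

σ√T = 0.24·√1 = 0.2400
ln(S/K) + (r − q + σ²/2)T = ln(300/350) + (0.024 − 0.023 + 0.24²/2)·1 = -0.1542 + 0.0298 = -0.1244
d₁ = -0.1244 / 0.2400 = -0.5181 ⇒ -0.52
d₂ = d₁ − σ√T = -0.5181 − 0.2400 = -0.7581 ⇒ -0.76
Pr(exercise) under Q = N(−d₂) = N(0.76) = 0.7764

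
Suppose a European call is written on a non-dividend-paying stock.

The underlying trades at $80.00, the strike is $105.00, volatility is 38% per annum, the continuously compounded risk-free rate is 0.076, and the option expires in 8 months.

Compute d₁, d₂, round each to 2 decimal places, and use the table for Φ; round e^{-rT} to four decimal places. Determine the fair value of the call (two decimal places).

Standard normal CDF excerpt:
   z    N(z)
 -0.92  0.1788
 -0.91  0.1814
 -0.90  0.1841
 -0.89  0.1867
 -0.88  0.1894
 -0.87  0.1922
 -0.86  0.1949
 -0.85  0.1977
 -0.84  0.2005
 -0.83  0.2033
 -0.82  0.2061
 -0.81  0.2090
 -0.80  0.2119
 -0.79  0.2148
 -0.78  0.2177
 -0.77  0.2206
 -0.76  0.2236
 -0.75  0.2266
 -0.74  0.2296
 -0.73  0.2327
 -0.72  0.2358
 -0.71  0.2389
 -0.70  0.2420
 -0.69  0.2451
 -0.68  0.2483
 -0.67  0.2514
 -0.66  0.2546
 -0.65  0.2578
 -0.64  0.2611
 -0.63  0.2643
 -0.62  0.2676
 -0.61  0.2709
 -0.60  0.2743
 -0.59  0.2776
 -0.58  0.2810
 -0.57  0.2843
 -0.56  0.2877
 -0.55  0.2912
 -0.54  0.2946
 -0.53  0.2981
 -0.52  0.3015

σ√T = 0.38 × 0.8165 = 0.3103
d₁ = [ln(80/105) + (0.076 + 0.38²/2)·0.6667] / 0.3103 = [-0.2719 + 0.0988] / 0.3103 = -0.5580 which rounds to -0.56
d₂ = d₁ − σ√T = -0.5580 − 0.3103 = -0.8683 which rounds to -0.87
exp(−rT) = exp(−0.076·0.6667) = 0.9506
N(d₁) = N(-0.56) = 0.2877;  N(d₂) = N(-0.87) = 0.1922
C = 80·0.2877 − 105·0.9506·0.1922 = 23.0160 − 19.1841 = 3.8319

$3.83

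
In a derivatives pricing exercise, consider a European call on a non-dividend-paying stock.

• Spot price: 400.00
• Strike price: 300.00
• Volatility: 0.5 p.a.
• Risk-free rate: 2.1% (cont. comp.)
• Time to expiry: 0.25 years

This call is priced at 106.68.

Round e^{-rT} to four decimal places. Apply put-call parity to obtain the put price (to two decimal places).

exp(−rT) = exp(−0.021·0.25) = 0.9948
Put-call parity: C − P = S − K·e^(−rT) = 400 − 300·0.9948 = 400 − 298.4400 = 101.5600
P = C − (C − P) = 106.68 − (101.5600) = 5.1200

5.12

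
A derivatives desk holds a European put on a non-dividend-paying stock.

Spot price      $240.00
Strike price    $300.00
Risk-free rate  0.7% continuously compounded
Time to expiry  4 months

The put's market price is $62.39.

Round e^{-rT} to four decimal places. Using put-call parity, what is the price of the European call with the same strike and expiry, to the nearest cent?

$3.08

exp(−rT) = exp(−0.007·0.3333) = 0.9977
Put-call parity: C − P = S − K·e^(−rT) = 240 − 300·0.9977 = 240 − 299.3100 = -59.3100
C = P + (C − P) = 62.39 + (-59.3100) = 3.0800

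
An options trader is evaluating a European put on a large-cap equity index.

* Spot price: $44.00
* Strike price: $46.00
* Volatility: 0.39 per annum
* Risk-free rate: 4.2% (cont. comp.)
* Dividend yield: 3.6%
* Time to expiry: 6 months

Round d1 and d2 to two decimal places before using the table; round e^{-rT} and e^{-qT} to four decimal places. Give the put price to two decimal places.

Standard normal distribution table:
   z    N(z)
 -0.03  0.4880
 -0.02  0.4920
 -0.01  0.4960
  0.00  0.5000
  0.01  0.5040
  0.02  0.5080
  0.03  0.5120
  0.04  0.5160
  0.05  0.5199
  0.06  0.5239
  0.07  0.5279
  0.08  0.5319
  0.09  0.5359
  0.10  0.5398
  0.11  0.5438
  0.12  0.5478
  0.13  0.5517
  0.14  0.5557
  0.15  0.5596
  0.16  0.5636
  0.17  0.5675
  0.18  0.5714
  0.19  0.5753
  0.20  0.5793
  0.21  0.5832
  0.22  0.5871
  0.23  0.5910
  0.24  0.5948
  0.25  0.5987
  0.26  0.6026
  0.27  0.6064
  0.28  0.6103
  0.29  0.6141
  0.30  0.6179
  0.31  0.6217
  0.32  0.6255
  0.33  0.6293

σ√T = 0.39·√0.5 = 0.2758
ln(S/K) + (r − q + σ²/2)T = ln(44/46) + (0.042 − 0.036 + 0.39²/2)·0.5 = -0.0445 + 0.0410 = -0.0034
d₁ = -0.0034 / 0.2758 = -0.0124 → -0.01
d₂ = d₁ − σ√T = -0.0124 − 0.2758 = -0.2882 → -0.29
e^(−qT) = e^(−0.036·0.5) = 0.9822;  e^(−rT) = e^(−0.042·0.5) = 0.9792
N(−d₂) = N(0.29) = 0.6141;  N(−d₁) = N(0.01) = 0.5040
P = 46·0.9792·0.6141 − 44·0.9822·0.5040 = 27.6610 − 21.7813 = 5.8798

$5.88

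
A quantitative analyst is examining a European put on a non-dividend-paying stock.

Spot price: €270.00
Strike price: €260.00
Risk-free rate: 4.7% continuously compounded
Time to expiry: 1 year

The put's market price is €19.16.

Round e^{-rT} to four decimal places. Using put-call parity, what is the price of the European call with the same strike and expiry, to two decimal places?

e^(−rT) = e^(−0.047·1) = 0.9541
Put-call parity: C − P = S − K·e^(−rT) = 270 − 260·0.9541 = 270 − 248.0660 = 21.9340
C = P + (C − P) = 19.16 + (21.9340) = 41.0940

€41.09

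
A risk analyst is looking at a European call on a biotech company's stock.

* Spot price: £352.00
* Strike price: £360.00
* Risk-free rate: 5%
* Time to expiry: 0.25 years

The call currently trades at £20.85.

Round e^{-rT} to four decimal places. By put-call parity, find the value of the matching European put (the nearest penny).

£24.39

exp(−rT) = exp(−0.05·0.25) = 0.9876
Put-call parity: C − P = S − K·e^(−rT) = 352 − 360·0.9876 = 352 − 355.5360 = -3.5360
P = C − (C − P) = 20.85 − (-3.5360) = 24.3860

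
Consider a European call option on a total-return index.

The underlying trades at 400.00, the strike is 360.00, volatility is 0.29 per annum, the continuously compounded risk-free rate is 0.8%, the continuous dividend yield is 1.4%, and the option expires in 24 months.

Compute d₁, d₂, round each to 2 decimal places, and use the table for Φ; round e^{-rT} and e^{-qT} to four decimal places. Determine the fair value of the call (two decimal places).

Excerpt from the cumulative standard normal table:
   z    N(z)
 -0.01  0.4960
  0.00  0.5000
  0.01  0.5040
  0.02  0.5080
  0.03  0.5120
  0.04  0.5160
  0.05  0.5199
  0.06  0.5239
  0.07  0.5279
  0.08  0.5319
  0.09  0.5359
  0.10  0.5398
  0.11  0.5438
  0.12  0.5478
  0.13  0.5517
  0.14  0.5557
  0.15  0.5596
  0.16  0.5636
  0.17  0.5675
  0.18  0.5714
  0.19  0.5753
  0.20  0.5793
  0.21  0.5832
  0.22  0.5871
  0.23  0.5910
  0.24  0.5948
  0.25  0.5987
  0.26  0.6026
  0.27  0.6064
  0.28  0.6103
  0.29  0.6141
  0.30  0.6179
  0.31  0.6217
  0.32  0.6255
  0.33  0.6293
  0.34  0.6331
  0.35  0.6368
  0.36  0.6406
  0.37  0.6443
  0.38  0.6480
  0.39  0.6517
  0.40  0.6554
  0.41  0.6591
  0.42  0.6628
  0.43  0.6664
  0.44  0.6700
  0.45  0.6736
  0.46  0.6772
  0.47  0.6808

79.23

σ√T = 0.29·√2 = 0.4101
d₁ = [ln(400/360) + (0.008 − 0.014 + ½·0.29²)·2] / (σ√T) = (0.1054 + 0.0721) / 0.4101 = 0.4327 ≈ 0.43
d₂ = 0.4327 − 0.4101 = 0.0226 ≈ 0.02
e^(−qT) = e^(−0.014·2) = 0.9724;  e^(−rT) = e^(−0.008·2) = 0.9841
N(d₁) = N(0.43) = 0.6664;  N(d₂) = N(0.02) = 0.5080
C = 400·0.9724·0.6664 − 360·0.9841·0.5080 = 259.2029 − 179.9722 = 79.2307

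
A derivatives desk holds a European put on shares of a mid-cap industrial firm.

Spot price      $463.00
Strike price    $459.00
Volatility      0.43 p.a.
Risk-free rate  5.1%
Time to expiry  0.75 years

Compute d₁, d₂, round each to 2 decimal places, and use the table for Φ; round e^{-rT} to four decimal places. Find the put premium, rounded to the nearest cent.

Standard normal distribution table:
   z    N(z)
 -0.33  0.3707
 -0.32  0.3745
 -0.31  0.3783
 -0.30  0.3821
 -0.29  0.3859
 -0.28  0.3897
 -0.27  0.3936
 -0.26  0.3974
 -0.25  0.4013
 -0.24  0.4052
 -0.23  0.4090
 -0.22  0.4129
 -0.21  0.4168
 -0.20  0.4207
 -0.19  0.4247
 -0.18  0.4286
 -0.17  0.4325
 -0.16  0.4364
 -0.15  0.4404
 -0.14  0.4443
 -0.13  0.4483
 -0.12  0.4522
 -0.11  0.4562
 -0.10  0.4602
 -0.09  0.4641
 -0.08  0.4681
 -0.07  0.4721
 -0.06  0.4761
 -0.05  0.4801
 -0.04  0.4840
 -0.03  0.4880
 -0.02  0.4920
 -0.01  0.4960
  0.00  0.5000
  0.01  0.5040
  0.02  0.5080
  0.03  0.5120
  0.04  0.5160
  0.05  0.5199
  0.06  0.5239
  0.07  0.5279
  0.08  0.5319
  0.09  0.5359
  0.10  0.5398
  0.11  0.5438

σ√T = 0.43 × 0.8660 = 0.3724
ln(S/K) + (r + σ²/2)T = ln(463/459) + (0.051 + 0.43²/2)·0.75 = 0.0087 + 0.1076 = 0.1163
d₁ = 0.1163 / 0.3724 = 0.3122 which rounds to 0.31
d₂ = d₁ − σ√T = 0.3122 − 0.3724 = -0.0602 which rounds to -0.06
exp(−rT) = exp(−0.051·0.75) = 0.9625
N(−d₂) = N(0.06) = 0.5239;  N(−d₁) = N(-0.31) = 0.3783
P = 459·0.9625·0.5239 − 463·0.3783 = 231.4525 − 175.1529 = 56.2996

$56.30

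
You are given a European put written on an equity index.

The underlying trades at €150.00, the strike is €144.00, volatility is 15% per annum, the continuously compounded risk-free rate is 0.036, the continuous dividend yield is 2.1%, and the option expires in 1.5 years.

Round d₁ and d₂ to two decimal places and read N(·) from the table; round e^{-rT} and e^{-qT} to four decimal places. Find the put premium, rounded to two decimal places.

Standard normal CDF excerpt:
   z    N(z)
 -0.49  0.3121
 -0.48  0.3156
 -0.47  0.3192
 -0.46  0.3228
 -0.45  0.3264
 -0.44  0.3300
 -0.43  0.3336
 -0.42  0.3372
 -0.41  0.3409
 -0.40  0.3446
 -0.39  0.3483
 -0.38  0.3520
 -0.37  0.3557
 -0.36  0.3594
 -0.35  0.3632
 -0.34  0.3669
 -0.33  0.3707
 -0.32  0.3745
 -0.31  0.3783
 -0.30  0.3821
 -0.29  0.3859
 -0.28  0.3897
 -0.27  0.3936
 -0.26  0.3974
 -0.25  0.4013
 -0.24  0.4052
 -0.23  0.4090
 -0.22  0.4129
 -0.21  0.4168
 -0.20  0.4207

σ√T = 0.15 × 1.2247 = 0.1837
d₁ = [ln(150/144) + (0.036 − 0.021 + ½·0.15²)·1.5] / (σ√T) = (0.0408 + 0.0394) / 0.1837 = 0.4365 ⇒ 0.44
d₂ = 0.4365 − 0.1837 = 0.2528 ⇒ 0.25
e^(−qT) = e^(−0.021·1.5) = 0.9690;  e^(−rT) = e^(−0.036·1.5) = 0.9474
P = 144·0.9474·N(-0.25) − 150·0.9690·N(-0.44) = 144·0.9474·0.4013 − 150·0.9690·0.3300 = 54.7476 − 47.9655 = 6.7821

€6.78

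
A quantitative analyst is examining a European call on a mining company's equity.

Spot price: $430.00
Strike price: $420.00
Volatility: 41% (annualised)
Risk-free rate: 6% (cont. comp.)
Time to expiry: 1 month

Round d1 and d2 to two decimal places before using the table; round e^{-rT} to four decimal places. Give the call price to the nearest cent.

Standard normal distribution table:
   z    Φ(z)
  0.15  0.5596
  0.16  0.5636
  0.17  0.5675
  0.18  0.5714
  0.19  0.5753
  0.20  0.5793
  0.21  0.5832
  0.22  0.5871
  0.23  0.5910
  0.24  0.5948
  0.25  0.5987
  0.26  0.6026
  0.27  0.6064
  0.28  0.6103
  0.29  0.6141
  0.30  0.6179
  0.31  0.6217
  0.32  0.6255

T = 0.08333;  σ√T = 0.1184
d₁ = [ln(430/420) + (0.06 + ½·0.41²)·0.08333] / (σ√T) = (0.0235 + 0.0120) / 0.1184 = 0.3002 which rounds to 0.30
d₂ = 0.3002 − 0.1184 = 0.1819 which rounds to 0.18
exp(−rT) = exp(−0.06·0.08333) = 0.9950
C = 430·N(0.30) − 420·0.9950·N(0.18) = 430·0.6179 − 420·0.9950·0.5714 = 265.6970 − 238.7881 = 26.9089

$26.91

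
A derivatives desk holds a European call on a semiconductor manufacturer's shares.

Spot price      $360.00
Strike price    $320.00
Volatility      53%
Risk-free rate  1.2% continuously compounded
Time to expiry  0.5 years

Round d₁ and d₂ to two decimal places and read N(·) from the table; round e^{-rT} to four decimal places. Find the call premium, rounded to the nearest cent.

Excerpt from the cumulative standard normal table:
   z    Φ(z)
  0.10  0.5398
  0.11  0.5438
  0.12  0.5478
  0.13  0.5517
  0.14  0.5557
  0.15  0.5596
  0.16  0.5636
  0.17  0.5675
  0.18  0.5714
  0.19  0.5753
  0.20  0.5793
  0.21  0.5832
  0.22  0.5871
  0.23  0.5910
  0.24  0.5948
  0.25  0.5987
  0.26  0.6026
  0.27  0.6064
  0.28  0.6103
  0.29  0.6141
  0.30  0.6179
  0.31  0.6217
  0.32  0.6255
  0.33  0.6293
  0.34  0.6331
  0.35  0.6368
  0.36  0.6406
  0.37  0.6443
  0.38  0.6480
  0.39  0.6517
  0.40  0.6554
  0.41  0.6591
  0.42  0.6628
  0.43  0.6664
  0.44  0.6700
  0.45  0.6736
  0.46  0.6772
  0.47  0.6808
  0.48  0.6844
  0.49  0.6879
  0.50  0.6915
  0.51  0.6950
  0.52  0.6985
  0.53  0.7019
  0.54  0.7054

$74.70

σ√T = 0.53·√0.5 = 0.3748
d₁ = [ln(360/320) + (0.012 + 0.53²/2)·0.5] / 0.3748 = [0.1178 + 0.0762] / 0.3748 = 0.5177 ≈ 0.52
d₂ = d₁ − σ√T = 0.5177 − 0.3748 = 0.1429 ≈ 0.14
e^(−rT) = e^(−0.012·0.5) = 0.9940
N(d₁) = N(0.52) = 0.6985;  N(d₂) = N(0.14) = 0.5557
C = 360·0.6985 − 320·0.9940·0.5557 = 251.4600 − 176.7571 = 74.7029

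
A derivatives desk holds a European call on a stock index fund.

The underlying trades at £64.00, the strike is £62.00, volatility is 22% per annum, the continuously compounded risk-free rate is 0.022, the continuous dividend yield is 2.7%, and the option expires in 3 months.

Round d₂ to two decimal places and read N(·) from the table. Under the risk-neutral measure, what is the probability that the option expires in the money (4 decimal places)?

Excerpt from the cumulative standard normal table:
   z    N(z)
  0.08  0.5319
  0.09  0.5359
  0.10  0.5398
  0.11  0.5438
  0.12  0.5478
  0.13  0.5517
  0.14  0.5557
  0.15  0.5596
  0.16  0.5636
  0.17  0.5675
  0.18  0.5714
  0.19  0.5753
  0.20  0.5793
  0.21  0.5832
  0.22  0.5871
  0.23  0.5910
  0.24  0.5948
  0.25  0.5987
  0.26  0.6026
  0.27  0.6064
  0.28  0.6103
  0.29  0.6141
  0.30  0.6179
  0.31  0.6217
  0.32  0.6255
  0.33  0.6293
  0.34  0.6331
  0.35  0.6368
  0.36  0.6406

0.5871

T = 0.25;  σ√T = 0.1100
d₁ = [ln(64/62) + (0.022 − 0.027 + ½·0.22²)·0.25] / (σ√T) = (0.0317 + 0.0048) / 0.1100 = 0.3323 which rounds to 0.33
d₂ = 0.3323 − 0.1100 = 0.2223 which rounds to 0.22
Risk-neutral Pr[S_T > K] = N(d₂) = N(0.22) = 0.5871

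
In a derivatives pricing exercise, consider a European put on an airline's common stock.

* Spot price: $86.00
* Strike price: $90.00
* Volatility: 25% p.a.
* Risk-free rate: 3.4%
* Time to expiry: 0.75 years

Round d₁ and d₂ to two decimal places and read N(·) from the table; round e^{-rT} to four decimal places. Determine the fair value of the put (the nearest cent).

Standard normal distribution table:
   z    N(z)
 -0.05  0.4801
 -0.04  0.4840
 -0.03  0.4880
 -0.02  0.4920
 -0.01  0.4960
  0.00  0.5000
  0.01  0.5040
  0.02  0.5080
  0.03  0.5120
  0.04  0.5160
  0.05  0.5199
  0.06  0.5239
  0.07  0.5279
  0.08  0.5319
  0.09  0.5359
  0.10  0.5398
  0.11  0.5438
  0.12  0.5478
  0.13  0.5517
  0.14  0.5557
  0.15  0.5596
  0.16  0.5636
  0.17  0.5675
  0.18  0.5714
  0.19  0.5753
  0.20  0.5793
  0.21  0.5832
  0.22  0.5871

$8.51

T = 0.75;  σ√T = 0.2165
d₁ = [ln(86/90) + (0.034 + ½·0.25²)·0.75] / (σ√T) = (-0.0455 + 0.0489) / 0.2165 = 0.0161 ⇒ 0.02
d₂ = 0.0161 − 0.2165 = -0.2005 ⇒ -0.20
exp(−rT) = exp(−0.034·0.75) = 0.9748
P = 90·0.9748·N(0.20) − 86·N(-0.02) = 90·0.9748·0.5793 − 86·0.4920 = 50.8231 − 42.3120 = 8.5111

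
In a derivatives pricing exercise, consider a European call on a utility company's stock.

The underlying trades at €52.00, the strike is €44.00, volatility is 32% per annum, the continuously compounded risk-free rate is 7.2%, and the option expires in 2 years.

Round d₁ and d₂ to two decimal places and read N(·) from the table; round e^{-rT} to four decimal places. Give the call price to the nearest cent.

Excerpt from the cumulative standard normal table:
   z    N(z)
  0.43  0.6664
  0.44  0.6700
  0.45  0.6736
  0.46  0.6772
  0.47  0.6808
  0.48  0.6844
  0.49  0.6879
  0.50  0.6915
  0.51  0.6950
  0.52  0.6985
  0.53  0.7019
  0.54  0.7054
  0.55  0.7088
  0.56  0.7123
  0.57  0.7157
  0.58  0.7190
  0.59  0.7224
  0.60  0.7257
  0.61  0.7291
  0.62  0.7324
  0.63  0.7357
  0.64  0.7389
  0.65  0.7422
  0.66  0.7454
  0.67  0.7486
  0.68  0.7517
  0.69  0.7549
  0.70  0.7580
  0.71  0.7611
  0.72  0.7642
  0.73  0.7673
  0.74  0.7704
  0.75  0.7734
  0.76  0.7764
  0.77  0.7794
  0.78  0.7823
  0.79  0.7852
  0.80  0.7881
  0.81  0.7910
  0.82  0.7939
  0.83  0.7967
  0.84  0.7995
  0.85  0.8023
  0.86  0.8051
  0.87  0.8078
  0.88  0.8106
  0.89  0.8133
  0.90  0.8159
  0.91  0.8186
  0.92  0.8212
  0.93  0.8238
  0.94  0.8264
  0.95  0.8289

σ√T = 0.32·√2 = 0.4525
d₁ = [ln(52/44) + (0.072 + ½·0.32²)·2] / (σ√T) = (0.1671 + 0.2464) / 0.4525 = 0.9136 ⇒ 0.91
d₂ = 0.9136 − 0.4525 = 0.4611 ⇒ 0.46
exp(−rT) = exp(−0.072·2) = 0.8659
N(d₁) = N(0.91) = 0.8186;  N(d₂) = N(0.46) = 0.6772
C = 52·0.8186 − 44·0.8659·0.6772 = 42.5672 − 25.8010 = 16.7662

€16.77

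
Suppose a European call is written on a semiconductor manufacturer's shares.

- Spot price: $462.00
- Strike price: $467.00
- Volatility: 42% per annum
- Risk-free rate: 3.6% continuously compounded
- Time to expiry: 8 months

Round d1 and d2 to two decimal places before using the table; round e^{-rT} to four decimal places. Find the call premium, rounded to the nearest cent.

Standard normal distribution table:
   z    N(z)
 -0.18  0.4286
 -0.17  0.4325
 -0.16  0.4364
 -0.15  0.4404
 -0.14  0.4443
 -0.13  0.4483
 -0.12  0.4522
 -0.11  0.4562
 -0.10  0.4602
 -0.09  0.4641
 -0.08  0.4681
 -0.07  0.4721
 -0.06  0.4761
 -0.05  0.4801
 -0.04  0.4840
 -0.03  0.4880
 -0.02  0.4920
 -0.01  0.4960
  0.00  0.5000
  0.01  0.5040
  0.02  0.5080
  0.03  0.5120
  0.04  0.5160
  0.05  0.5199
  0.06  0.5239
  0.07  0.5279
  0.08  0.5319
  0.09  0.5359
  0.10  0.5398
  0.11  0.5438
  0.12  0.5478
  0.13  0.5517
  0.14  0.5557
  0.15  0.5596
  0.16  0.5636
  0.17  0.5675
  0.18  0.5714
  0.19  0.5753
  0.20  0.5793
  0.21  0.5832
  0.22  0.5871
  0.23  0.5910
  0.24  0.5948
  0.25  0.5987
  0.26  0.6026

T = 0.6667;  σ√T = 0.3429
ln(S/K) + (r + σ²/2)T = ln(462/467) + (0.036 + 0.42²/2)·0.6667 = -0.0108 + 0.0828 = 0.0720
d₁ = 0.0720 / 0.3429 = 0.2101 ≈ 0.21
d₂ = d₁ − σ√T = 0.2101 − 0.3429 = -0.1329 ≈ -0.13
exp(−rT) = exp(−0.036·0.6667) = 0.9763
N(d₁) = N(0.21) = 0.5832;  N(d₂) = N(-0.13) = 0.4483
C = 462·0.5832 − 467·0.9763·0.4483 = 269.4384 − 204.3944 = 65.0440

$65.04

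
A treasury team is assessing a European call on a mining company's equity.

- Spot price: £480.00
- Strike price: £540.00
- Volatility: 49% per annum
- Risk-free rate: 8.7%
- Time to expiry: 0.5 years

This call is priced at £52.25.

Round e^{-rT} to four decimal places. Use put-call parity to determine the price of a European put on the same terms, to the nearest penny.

e^(−rT) = e^(−0.087·0.5) = 0.9574
Put-call parity: C − P = S − K·e^(−rT) = 480 − 540·0.9574 = 480 − 516.9960 = -36.9960
P = C − (C − P) = 52.25 − (-36.9960) = 89.2460

£89.25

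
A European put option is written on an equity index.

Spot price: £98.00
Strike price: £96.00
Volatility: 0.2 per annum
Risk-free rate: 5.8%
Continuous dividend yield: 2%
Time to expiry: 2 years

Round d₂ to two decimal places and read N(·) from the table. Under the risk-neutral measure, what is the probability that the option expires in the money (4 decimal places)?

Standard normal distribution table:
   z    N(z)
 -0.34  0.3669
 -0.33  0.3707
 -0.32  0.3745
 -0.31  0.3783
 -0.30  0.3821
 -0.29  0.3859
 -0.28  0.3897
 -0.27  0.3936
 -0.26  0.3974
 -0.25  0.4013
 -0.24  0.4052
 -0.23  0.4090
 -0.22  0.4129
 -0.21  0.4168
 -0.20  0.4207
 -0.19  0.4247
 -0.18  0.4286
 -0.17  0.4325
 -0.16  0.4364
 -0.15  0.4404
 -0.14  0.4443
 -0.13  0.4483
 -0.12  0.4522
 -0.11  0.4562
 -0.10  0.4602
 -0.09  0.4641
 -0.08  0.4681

σ√T = 0.2 × 1.4142 = 0.2828
d₁ = [ln(98/96) + (0.058 − 0.02 + ½·0.2²)·2] / (σ√T) = (0.0206 + 0.1160) / 0.2828 = 0.4830 ⇒ 0.48
d₂ = 0.4830 − 0.2828 = 0.2002 ⇒ 0.20
Risk-neutral Pr[S_T < K] = N(−d₂) = N(-0.20) = 0.4207

0.4207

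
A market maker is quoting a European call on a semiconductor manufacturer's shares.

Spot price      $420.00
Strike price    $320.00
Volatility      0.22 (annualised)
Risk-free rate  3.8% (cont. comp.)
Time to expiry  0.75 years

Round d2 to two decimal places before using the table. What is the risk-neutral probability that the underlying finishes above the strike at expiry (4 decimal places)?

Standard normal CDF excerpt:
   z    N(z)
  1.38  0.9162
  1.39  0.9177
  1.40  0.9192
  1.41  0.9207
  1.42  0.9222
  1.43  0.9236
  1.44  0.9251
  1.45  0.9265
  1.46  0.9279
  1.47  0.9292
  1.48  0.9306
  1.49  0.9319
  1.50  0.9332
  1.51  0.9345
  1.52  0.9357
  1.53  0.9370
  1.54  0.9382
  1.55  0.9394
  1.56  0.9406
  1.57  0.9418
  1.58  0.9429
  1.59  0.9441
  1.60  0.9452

σ√T = 0.22·√0.75 = 0.1905
d₁ = [ln(420/320) + (0.038 + ½·0.22²)·0.75] / (σ√T) = (0.2719 + 0.0466) / 0.1905 = 1.6721 which rounds to 1.67
d₂ = 1.6721 − 0.1905 = 1.4816 which rounds to 1.48
Pr(exercise) under Q = N(d₂) = 0.9306

0.9306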